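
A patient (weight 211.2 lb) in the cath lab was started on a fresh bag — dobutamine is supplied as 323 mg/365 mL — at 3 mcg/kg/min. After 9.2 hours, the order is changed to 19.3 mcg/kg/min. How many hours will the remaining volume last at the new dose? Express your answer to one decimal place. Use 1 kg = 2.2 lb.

1.5 hours

Initial rate:
Weight = 211.2 lb ÷ 2.2 lb/kg = 96 kg
Dose = 3 mcg/kg/min × 96 kg = 288 mcg/min
288 mcg/min × 60 min/hr = 17280 mcg/hr
Concentration = 323 mg ÷ 365 mL = 0.8849315 mg/mL = 884.9315 mcg/mL
Rate = 17280 mcg/hr ÷ 884.9315 mcg/mL = 19.52693 mL/hr
Volume infused so far = 19.52693 mL/hr × 9.2 hr = 179.6478 mL
Volume remaining = 365 − 179.6478 = 185.3522 mL
New rate:
Dose = 19.3 mcg/kg/min × 96 kg = 1852.8 mcg/min
1852.8 mcg/min × 60 min/hr = 111168 mcg/hr
Rate = 111168 mcg/hr ÷ 884.9315 mcg/mL = 125.6233 mL/hr
Time remaining = 185.3522 mL ÷ 125.6233 mL/hr = 1.475461 hr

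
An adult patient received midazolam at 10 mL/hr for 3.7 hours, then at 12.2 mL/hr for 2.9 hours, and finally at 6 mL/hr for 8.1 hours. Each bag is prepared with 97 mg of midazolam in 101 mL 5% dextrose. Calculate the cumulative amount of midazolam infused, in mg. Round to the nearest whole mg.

116 mg

Concentration = 97 mg ÷ 101 mL = 0.960396 mg/mL
Stage 1: 10 mL/hr × 3.7 hr = 37 mL → 37 mL × 0.960396 mg/mL = 35.53465 mg
Stage 2: 12.2 mL/hr × 2.9 hr = 35.38 mL → 35.38 mL × 0.960396 mg/mL = 33.97881 mg
Stage 3: 6 mL/hr × 8.1 hr = 48.6 mL → 48.6 mL × 0.960396 mg/mL = 46.67525 mg
Total = 35.53465 + 33.97881 + 46.67525 = 116.1887 mg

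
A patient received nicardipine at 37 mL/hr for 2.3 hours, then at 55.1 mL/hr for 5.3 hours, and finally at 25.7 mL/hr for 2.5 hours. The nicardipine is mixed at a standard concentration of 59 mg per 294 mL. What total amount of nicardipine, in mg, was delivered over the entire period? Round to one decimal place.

88.6 mg

Concentration = 59 mg ÷ 294 mL = 0.2006803 mg/mL
Stage 1: 37 mL/hr × 2.3 hr = 85.1 mL → 85.1 mL × 0.2006803 mg/mL = 17.07789 mg
Stage 2: 55.1 mL/hr × 5.3 hr = 292.03 mL → 292.03 mL × 0.2006803 mg/mL = 58.60466 mg
Stage 3: 25.7 mL/hr × 2.5 hr = 64.25 mL → 64.25 mL × 0.2006803 mg/mL = 12.89371 mg
Total = 17.07789 + 58.60466 + 12.89371 = 88.57626 mg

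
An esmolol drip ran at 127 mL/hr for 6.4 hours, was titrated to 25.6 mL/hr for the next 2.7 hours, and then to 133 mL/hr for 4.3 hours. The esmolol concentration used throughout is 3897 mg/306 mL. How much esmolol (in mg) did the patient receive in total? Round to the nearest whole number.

18515 mg

Concentration = 3897 mg ÷ 306 mL = 12.73529 mg/mL
Stage 1: 127 mL/hr × 6.4 hr = 812.8 mL → 812.8 mL × 12.73529 mg/mL = 10351.25 mg
Stage 2: 25.6 mL/hr × 2.7 hr = 69.12 mL → 69.12 mL × 12.73529 mg/mL = 880.2635 mg
Stage 3: 133 mL/hr × 4.3 hr = 571.9 mL → 571.9 mL × 12.73529 mg/mL = 7283.315 mg
Total = 10351.25 + 880.2635 + 7283.315 = 18514.83 mg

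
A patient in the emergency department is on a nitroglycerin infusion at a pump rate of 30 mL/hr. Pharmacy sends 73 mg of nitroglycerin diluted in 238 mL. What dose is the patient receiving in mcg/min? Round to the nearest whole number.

153 mcg/min

Concentration = 73 mg ÷ 238 mL = 0.3067227 mg/mL = 306.7227 mcg/mL
Drug rate = 30 mL/hr × 306.7227 mcg/mL = 9201.681 mcg/hr
9201.681 mcg/hr ÷ 60 min/hr = 153.3613 mcg/min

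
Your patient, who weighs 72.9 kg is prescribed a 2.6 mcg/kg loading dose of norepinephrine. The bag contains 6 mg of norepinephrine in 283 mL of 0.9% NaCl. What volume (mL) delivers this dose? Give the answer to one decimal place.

Dose = 2.6 mcg/kg × 72.9 kg = 189.54 mcg
Concentration = 6 mg ÷ 283 mL = 0.02120141 mg/mL = 21.20141 mcg/mL
Volume = 189.54 mcg ÷ 21.20141 mcg/mL = 8.93997 mL

8.9 mL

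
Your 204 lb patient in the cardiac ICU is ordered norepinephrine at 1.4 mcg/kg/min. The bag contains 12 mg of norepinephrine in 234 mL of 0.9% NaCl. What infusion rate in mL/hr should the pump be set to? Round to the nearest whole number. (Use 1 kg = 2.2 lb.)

Weight = 204 lb ÷ 2.2 lb/kg = 92.72727 kg
Dose = 1.4 mcg/kg/min × 92.72727 kg = 129.8182 mcg/min
129.8182 mcg/min × 60 min/hr = 7789.091 mcg/hr
Concentration = 12 mg ÷ 234 mL = 0.05128205 mg/mL = 51.28205 mcg/mL
Rate = 7789.091 mcg/hr ÷ 51.28205 mcg/mL = 151.8873 mL/hr

152 mL/hr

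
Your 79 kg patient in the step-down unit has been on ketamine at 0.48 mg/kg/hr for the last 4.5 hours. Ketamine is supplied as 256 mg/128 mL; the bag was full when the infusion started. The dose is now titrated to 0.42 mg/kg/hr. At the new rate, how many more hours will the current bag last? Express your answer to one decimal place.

2.6 hours

Initial rate:
Dose = 0.48 mg/kg/hr × 79 kg = 37.92 mg/hr
Concentration = 256 mg ÷ 128 mL = 2 mg/mL
Rate = 37.92 mg/hr ÷ 2 mg/mL = 18.96 mL/hr
Volume infused so far = 18.96 mL/hr × 4.5 hr = 85.32 mL
Volume remaining = 128 − 85.32 = 42.68 mL
New rate:
Dose = 0.42 mg/kg/hr × 79 kg = 33.18 mg/hr
Rate = 33.18 mg/hr ÷ 2 mg/mL = 16.59 mL/hr
Time remaining = 42.68 mL ÷ 16.59 mL/hr = 2.572634 hr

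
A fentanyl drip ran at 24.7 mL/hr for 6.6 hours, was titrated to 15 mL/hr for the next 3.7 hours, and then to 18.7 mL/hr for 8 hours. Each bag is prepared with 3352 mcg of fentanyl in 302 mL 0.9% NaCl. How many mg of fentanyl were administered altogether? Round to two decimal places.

4.09 mg

Concentration = 3352 mcg ÷ 302 mL = 11.09934 mcg/mL
Stage 1: 24.7 mL/hr × 6.6 hr = 163.02 mL → 163.02 mL × 11.09934 mcg/mL = 1809.414 mcg
Stage 2: 15 mL/hr × 3.7 hr = 55.5 mL → 55.5 mL × 11.09934 mcg/mL = 616.0132 mcg
Stage 3: 18.7 mL/hr × 8 hr = 149.6 mL → 149.6 mL × 11.09934 mcg/mL = 1660.461 mcg
Total = 1809.414 + 616.0132 + 1660.461 = 4085.888 mcg = 4.085888 mg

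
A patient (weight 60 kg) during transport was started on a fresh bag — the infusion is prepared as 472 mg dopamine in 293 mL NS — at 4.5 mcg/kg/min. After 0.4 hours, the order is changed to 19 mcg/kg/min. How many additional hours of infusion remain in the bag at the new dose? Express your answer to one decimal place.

Initial rate:
Dose = 4.5 mcg/kg/min × 60 kg = 270 mcg/min
270 mcg/min × 60 min/hr = 16200 mcg/hr
Concentration = 472 mg ÷ 293 mL = 1.610922 mg/mL = 1610.922 mcg/mL
Rate = 16200 mcg/hr ÷ 1610.922 mcg/mL = 10.05636 mL/hr
Volume infused so far = 10.05636 mL/hr × 0.4 hr = 4.022542 mL
Volume remaining = 293 − 4.022542 = 288.9775 mL
New rate:
Dose = 19 mcg/kg/min × 60 kg = 1140 mcg/min
1140 mcg/min × 60 min/hr = 68400 mcg/hr
Rate = 68400 mcg/hr ÷ 1610.922 mcg/mL = 42.46017 mL/hr
Time remaining = 288.9775 mL ÷ 42.46017 mL/hr = 6.805848 hr

6.8 hours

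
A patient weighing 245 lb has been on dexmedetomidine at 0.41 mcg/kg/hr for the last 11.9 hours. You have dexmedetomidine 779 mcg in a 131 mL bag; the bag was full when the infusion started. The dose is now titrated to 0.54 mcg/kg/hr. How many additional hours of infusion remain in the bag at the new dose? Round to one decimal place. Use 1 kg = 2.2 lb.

3.9 hours

Initial rate:
Weight = 245 lb ÷ 2.2 lb/kg = 111.3636 kg
Dose = 0.41 mcg/kg/hr × 111.3636 kg = 45.65909 mcg/hr
Concentration = 779 mcg ÷ 131 mL = 5.946565 mcg/mL
Rate = 45.65909 mcg/hr ÷ 5.946565 mcg/mL = 7.67823 mL/hr
Volume infused so far = 7.67823 mL/hr × 11.9 hr = 91.37093 mL
Volume remaining = 131 − 91.37093 = 39.62907 mL
New rate:
Dose = 0.54 mcg/kg/hr × 111.3636 kg = 60.13636 mcg/hr
Rate = 60.13636 mcg/hr ÷ 5.946565 mcg/mL = 10.11279 mL/hr
Time remaining = 39.62907 mL ÷ 10.11279 mL/hr = 3.918707 hr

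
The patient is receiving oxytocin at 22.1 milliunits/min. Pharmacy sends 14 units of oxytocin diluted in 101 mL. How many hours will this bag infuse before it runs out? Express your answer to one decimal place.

22.1 milliunits/min × 60 min/hr = 1326 milliunits/hr
Concentration = 14 units ÷ 101 mL = 0.1386139 units/mL = 138.6139 milliunits/mL
Rate = 1326 milliunits/hr ÷ 138.6139 milliunits/mL = 9.566143 mL/hr
Duration = 101 mL ÷ 9.566143 mL/hr = 10.55807 hr

10.6 hours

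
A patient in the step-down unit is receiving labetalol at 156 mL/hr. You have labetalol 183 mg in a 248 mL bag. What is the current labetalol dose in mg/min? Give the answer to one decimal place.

1.9 mg/min

Concentration = 183 mg ÷ 248 mL = 0.7379032 mg/mL
Drug rate = 156 mL/hr × 0.7379032 mg/mL = 115.1129 mg/hr
115.1129 mg/hr ÷ 60 min/hr = 1.918548 mg/min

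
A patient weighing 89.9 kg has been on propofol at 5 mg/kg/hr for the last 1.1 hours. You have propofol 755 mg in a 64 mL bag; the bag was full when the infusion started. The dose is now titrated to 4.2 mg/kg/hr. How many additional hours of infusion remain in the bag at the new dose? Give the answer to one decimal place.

Initial rate:
Dose = 5 mg/kg/hr × 89.9 kg = 449.5 mg/hr
Concentration = 755 mg ÷ 64 mL = 11.79688 mg/mL
Rate = 449.5 mg/hr ÷ 11.79688 mg/mL = 38.10331 mL/hr
Volume infused so far = 38.10331 mL/hr × 1.1 hr = 41.91364 mL
Volume remaining = 64 − 41.91364 = 22.08636 mL
New rate:
Dose = 4.2 mg/kg/hr × 89.9 kg = 377.58 mg/hr
Rate = 377.58 mg/hr ÷ 11.79688 mg/mL = 32.00678 mL/hr
Time remaining = 22.08636 mL ÷ 32.00678 mL/hr = 0.6900524 hr

0.7 hours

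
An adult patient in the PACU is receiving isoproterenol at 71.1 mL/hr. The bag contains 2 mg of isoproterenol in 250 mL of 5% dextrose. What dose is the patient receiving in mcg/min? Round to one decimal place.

9.5 mcg/min

Concentration = 2 mg ÷ 250 mL = 0.008 mg/mL = 8 mcg/mL
Drug rate = 71.1 mL/hr × 8 mcg/mL = 568.8 mcg/hr
568.8 mcg/hr ÷ 60 min/hr = 9.48 mcg/min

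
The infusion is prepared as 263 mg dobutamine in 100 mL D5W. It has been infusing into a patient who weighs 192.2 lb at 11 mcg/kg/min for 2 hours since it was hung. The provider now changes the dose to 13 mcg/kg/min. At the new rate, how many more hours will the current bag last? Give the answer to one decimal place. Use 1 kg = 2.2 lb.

2.2 hours

Initial rate:
Weight = 192.2 lb ÷ 2.2 lb/kg = 87.36364 kg
Dose = 11 mcg/kg/min × 87.36364 kg = 961 mcg/min
961 mcg/min × 60 min/hr = 57660 mcg/hr
Concentration = 263 mg ÷ 100 mL = 2.63 mg/mL = 2630 mcg/mL
Rate = 57660 mcg/hr ÷ 2630 mcg/mL = 21.92395 mL/hr
Volume infused so far = 21.92395 mL/hr × 2 hr = 43.84791 mL
Volume remaining = 100 − 43.84791 = 56.15209 mL
New rate:
Dose = 13 mcg/kg/min × 87.36364 kg = 1135.727 mcg/min
1135.727 mcg/min × 60 min/hr = 68143.64 mcg/hr
Rate = 68143.64 mcg/hr ÷ 2630 mcg/mL = 25.91013 mL/hr
Time remaining = 56.15209 mL ÷ 25.91013 mL/hr = 2.167187 hr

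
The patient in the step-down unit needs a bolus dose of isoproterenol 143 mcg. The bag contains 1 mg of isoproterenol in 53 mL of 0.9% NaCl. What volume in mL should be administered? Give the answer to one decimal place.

7.6 mL

Concentration = 1 mg ÷ 53 mL = 0.01886792 mg/mL = 18.86792 mcg/mL
Volume = 143 mcg ÷ 18.86792 mcg/mL = 7.579 mL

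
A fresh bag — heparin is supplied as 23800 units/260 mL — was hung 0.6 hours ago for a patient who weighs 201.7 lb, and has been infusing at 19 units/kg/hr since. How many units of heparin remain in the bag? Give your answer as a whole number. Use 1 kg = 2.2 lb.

Weight = 201.7 lb ÷ 2.2 lb/kg = 91.68182 kg
Dose = 19 units/kg/hr × 91.68182 kg = 1741.955 units/hr
Concentration = 23800 units ÷ 260 mL = 91.53846 units/mL
Rate = 1741.955 units/hr ÷ 91.53846 units/mL = 19.02976 mL/hr
Volume infused = 19.02976 mL/hr × 0.6 hr = 11.41785 mL
Volume remaining = 260 − 11.41785 = 248.5821 mL
Drug remaining = 248.5821 mL × 91.53846 units/mL = 22754.83 units

22755 units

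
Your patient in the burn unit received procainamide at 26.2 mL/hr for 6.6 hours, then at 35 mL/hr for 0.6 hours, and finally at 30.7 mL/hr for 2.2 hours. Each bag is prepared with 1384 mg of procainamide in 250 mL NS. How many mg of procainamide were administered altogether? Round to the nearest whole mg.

Concentration = 1384 mg ÷ 250 mL = 5.536 mg/mL
Stage 1: 26.2 mL/hr × 6.6 hr = 172.92 mL → 172.92 mL × 5.536 mg/mL = 957.2851 mg
Stage 2: 35 mL/hr × 0.6 hr = 21 mL → 21 mL × 5.536 mg/mL = 116.256 mg
Stage 3: 30.7 mL/hr × 2.2 hr = 67.54 mL → 67.54 mL × 5.536 mg/mL = 373.9014 mg
Total = 957.2851 + 116.256 + 373.9014 = 1447.443 mg

1447 mg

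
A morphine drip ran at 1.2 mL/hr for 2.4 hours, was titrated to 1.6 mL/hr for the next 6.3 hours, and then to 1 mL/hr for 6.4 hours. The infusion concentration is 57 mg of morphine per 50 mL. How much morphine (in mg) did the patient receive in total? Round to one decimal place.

Concentration = 57 mg ÷ 50 mL = 1.14 mg/mL
Stage 1: 1.2 mL/hr × 2.4 hr = 2.88 mL → 2.88 mL × 1.14 mg/mL = 3.2832 mg
Stage 2: 1.6 mL/hr × 6.3 hr = 10.08 mL → 10.08 mL × 1.14 mg/mL = 11.4912 mg
Stage 3: 1 mL/hr × 6.4 hr = 6.4 mL → 6.4 mL × 1.14 mg/mL = 7.296 mg
Total = 3.2832 + 11.4912 + 7.296 = 22.0704 mg

22.1 mg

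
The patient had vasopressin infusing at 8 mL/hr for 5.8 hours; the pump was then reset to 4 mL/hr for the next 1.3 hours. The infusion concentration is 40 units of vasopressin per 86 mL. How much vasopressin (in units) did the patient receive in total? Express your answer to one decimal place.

Concentration = 40 units ÷ 86 mL = 0.4651163 units/mL
Stage 1: 8 mL/hr × 5.8 hr = 46.4 mL → 46.4 mL × 0.4651163 units/mL = 21.5814 units
Stage 2: 4 mL/hr × 1.3 hr = 5.2 mL → 5.2 mL × 0.4651163 units/mL = 2.418605 units
Total = 21.5814 + 2.418605 = 24 units

24.0 units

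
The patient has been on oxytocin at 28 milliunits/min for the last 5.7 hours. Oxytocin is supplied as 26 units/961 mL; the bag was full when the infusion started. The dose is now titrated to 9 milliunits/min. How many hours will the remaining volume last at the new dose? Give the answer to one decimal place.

30.4 hours

Initial rate:
28 milliunits/min × 60 min/hr = 1680 milliunits/hr
Concentration = 26 units ÷ 961 mL = 0.02705515 units/mL = 27.05515 milliunits/mL
Rate = 1680 milliunits/hr ÷ 27.05515 milliunits/mL = 62.09538 mL/hr
Volume infused so far = 62.09538 mL/hr × 5.7 hr = 353.9437 mL
Volume remaining = 961 − 353.9437 = 607.0563 mL
New rate:
9 milliunits/min × 60 min/hr = 540 milliunits/hr
Rate = 540 milliunits/hr ÷ 27.05515 milliunits/mL = 19.95923 mL/hr
Time remaining = 607.0563 mL ÷ 19.95923 mL/hr = 30.41481 hr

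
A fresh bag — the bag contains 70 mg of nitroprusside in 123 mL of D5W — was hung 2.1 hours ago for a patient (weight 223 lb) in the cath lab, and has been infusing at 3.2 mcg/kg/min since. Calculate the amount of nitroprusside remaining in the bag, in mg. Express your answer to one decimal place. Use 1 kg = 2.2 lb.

29.1 mg

Weight = 223 lb ÷ 2.2 lb/kg = 101.3636 kg
Dose = 3.2 mcg/kg/min × 101.3636 kg = 324.3636 mcg/min
324.3636 mcg/min × 60 min/hr = 19461.82 mcg/hr
Concentration = 70 mg ÷ 123 mL = 0.5691057 mg/mL = 569.1057 mcg/mL
Rate = 19461.82 mcg/hr ÷ 569.1057 mcg/mL = 34.19719 mL/hr
Volume infused = 34.19719 mL/hr × 2.1 hr = 71.81411 mL
Volume remaining = 123 − 71.81411 = 51.18589 mL
Drug remaining = 51.18589 mL × 569.1057 mcg/mL = 29130.18 mcg = 29.13018 mg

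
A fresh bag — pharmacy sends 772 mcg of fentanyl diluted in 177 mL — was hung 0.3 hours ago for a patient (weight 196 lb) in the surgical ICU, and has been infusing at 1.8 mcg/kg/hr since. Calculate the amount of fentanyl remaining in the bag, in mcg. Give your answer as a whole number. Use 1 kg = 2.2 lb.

724 mcg

Weight = 196 lb ÷ 2.2 lb/kg = 89.09091 kg
Dose = 1.8 mcg/kg/hr × 89.09091 kg = 160.3636 mcg/hr
Concentration = 772 mcg ÷ 177 mL = 4.361582 mcg/mL
Rate = 160.3636 mcg/hr ÷ 4.361582 mcg/mL = 36.76731 mL/hr
Volume infused = 36.76731 mL/hr × 0.3 hr = 11.03019 mL
Volume remaining = 177 − 11.03019 = 165.9698 mL
Drug remaining = 165.9698 mL × 4.361582 mcg/mL = 723.8909 mcg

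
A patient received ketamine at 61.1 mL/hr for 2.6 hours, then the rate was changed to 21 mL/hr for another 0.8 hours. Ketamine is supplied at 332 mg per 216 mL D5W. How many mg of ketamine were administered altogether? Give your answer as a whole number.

Concentration = 332 mg ÷ 216 mL = 1.537037 mg/mL
Stage 1: 61.1 mL/hr × 2.6 hr = 158.86 mL → 158.86 mL × 1.537037 mg/mL = 244.1737 mg
Stage 2: 21 mL/hr × 0.8 hr = 16.8 mL → 16.8 mL × 1.537037 mg/mL = 25.82222 mg
Total = 244.1737 + 25.82222 = 269.9959 mg

270 mg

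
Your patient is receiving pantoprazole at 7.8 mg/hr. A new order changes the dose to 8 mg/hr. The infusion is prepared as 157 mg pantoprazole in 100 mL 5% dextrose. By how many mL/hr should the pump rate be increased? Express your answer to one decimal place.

At the current dose:
Concentration = 157 mg ÷ 100 mL = 1.57 mg/mL
Rate = 7.8 mg/hr ÷ 1.57 mg/mL = 4.968153 mL/hr
At the new dose:
Rate = 8 mg/hr ÷ 1.57 mg/mL = 5.095541 mL/hr
Change = 5.095541 − 4.968153 = 0.1273885 mL/hr → 0.1273885 mL/hr increase

0.1 mL/hr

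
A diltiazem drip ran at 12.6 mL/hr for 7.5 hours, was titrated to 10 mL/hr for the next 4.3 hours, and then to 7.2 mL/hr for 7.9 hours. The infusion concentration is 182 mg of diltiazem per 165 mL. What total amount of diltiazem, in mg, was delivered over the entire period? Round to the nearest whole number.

214 mg

Concentration = 182 mg ÷ 165 mL = 1.10303 mg/mL
Stage 1: 12.6 mL/hr × 7.5 hr = 94.5 mL → 94.5 mL × 1.10303 mg/mL = 104.2364 mg
Stage 2: 10 mL/hr × 4.3 hr = 43 mL → 43 mL × 1.10303 mg/mL = 47.4303 mg
Stage 3: 7.2 mL/hr × 7.9 hr = 56.88 mL → 56.88 mL × 1.10303 mg/mL = 62.74036 mg
Total = 104.2364 + 47.4303 + 62.74036 = 214.407 mg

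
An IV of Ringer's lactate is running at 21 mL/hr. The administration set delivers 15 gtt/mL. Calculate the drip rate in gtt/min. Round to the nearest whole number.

5 gtt/min

21 mL/hr ÷ 60 min/hr = 0.35 mL/min
0.35 mL/min × 15 gtt/mL = 5.25 gtt/min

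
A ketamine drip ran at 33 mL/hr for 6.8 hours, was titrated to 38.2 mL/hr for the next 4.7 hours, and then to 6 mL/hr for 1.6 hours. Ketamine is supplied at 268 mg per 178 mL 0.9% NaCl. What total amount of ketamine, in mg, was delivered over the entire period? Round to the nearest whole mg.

Concentration = 268 mg ÷ 178 mL = 1.505618 mg/mL
Stage 1: 33 mL/hr × 6.8 hr = 224.4 mL → 224.4 mL × 1.505618 mg/mL = 337.8607 mg
Stage 2: 38.2 mL/hr × 4.7 hr = 179.54 mL → 179.54 mL × 1.505618 mg/mL = 270.3187 mg
Stage 3: 6 mL/hr × 1.6 hr = 9.6 mL → 9.6 mL × 1.505618 mg/mL = 14.45393 mg
Total = 337.8607 + 270.3187 + 14.45393 = 622.6333 mg

623 mg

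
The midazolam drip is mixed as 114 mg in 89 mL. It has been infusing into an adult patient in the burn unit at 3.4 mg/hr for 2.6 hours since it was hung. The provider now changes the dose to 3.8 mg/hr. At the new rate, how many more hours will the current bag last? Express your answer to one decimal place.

27.7 hours

Initial rate:
Concentration = 114 mg ÷ 89 mL = 1.280899 mg/mL
Rate = 3.4 mg/hr ÷ 1.280899 mg/mL = 2.654386 mL/hr
Volume infused so far = 2.654386 mL/hr × 2.6 hr = 6.901404 mL
Volume remaining = 89 − 6.901404 = 82.0986 mL
New rate:
Rate = 3.8 mg/hr ÷ 1.280899 mg/mL = 2.966667 mL/hr
Time remaining = 82.0986 mL ÷ 2.966667 mL/hr = 27.67368 hr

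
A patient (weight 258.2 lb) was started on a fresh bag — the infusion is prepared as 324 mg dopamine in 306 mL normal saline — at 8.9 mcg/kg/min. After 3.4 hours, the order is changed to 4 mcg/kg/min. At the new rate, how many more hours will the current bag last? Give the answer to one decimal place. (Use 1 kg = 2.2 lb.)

Initial rate:
Weight = 258.2 lb ÷ 2.2 lb/kg = 117.3636 kg
Dose = 8.9 mcg/kg/min × 117.3636 kg = 1044.536 mcg/min
1044.536 mcg/min × 60 min/hr = 62672.18 mcg/hr
Concentration = 324 mg ÷ 306 mL = 1.058824 mg/mL = 1058.824 mcg/mL
Rate = 62672.18 mcg/hr ÷ 1058.824 mcg/mL = 59.19039 mL/hr
Volume infused so far = 59.19039 mL/hr × 3.4 hr = 201.2473 mL
Volume remaining = 306 − 201.2473 = 104.7527 mL
New rate:
Dose = 4 mcg/kg/min × 117.3636 kg = 469.4545 mcg/min
469.4545 mcg/min × 60 min/hr = 28167.27 mcg/hr
Rate = 28167.27 mcg/hr ÷ 1058.824 mcg/mL = 26.60242 mL/hr
Time remaining = 104.7527 mL ÷ 26.60242 mL/hr = 3.937711 hr

3.9 hours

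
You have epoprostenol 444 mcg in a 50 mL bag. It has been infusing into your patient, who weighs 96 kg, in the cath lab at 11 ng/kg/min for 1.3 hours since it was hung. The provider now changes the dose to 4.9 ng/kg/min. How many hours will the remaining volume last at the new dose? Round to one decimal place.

12.8 hours

Initial rate:
Dose = 11 ng/kg/min × 96 kg = 1056 ng/min
1056 ng/min × 60 min/hr = 63360 ng/hr
Concentration = 444 mcg ÷ 50 mL = 8.88 mcg/mL = 8880 ng/mL
Rate = 63360 ng/hr ÷ 8880 ng/mL = 7.135135 mL/hr
Volume infused so far = 7.135135 mL/hr × 1.3 hr = 9.275676 mL
Volume remaining = 50 − 9.275676 = 40.72432 mL
New rate:
Dose = 4.9 ng/kg/min × 96 kg = 470.4 ng/min
470.4 ng/min × 60 min/hr = 28224 ng/hr
Rate = 28224 ng/hr ÷ 8880 ng/mL = 3.178378 mL/hr
Time remaining = 40.72432 mL ÷ 3.178378 mL/hr = 12.81293 hr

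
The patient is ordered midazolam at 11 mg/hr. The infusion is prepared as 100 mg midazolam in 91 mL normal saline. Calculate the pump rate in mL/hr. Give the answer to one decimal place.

Concentration = 100 mg ÷ 91 mL = 1.098901 mg/mL
Rate = 11 mg/hr ÷ 1.098901 mg/mL = 10.01 mL/hr

10.0 mL/hr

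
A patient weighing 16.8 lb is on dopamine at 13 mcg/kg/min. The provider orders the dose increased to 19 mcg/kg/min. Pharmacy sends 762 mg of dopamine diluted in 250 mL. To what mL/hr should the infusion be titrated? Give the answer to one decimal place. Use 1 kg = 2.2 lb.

2.9 mL/hr

Weight = 16.8 lb ÷ 2.2 lb/kg = 7.636364 kg
Dose = 19 mcg/kg/min × 7.636364 kg = 145.0909 mcg/min
145.0909 mcg/min × 60 min/hr = 8705.455 mcg/hr
Concentration = 762 mg ÷ 250 mL = 3.048 mg/mL = 3048 mcg/mL
Rate = 8705.455 mcg/hr ÷ 3048 mcg/mL = 2.85612 mL/hr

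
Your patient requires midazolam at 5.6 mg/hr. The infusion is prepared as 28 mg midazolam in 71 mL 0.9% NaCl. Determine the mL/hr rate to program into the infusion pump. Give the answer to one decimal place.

Concentration = 28 mg ÷ 71 mL = 0.3943662 mg/mL
Rate = 5.6 mg/hr ÷ 0.3943662 mg/mL = 14.2 mL/hr

14.2 mL/hr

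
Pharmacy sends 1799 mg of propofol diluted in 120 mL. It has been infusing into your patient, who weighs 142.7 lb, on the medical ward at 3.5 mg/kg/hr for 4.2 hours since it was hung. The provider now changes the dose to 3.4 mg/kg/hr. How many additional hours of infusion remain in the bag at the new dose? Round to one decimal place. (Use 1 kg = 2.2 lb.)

3.8 hours

Initial rate:
Weight = 142.7 lb ÷ 2.2 lb/kg = 64.86364 kg
Dose = 3.5 mg/kg/hr × 64.86364 kg = 227.0227 mg/hr
Concentration = 1799 mg ÷ 120 mL = 14.99167 mg/mL
Rate = 227.0227 mg/hr ÷ 14.99167 mg/mL = 15.14326 mL/hr
Volume infused so far = 15.14326 mL/hr × 4.2 hr = 63.6017 mL
Volume remaining = 120 − 63.6017 = 56.3983 mL
New rate:
Dose = 3.4 mg/kg/hr × 64.86364 kg = 220.5364 mg/hr
Rate = 220.5364 mg/hr ÷ 14.99167 mg/mL = 14.7106 mL/hr
Time remaining = 56.3983 mL ÷ 14.7106 mL/hr = 3.833855 hr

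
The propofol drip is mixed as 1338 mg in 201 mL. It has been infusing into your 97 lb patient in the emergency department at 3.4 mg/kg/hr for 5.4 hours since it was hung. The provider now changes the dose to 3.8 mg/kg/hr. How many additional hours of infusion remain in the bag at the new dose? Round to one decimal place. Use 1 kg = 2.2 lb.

Initial rate:
Weight = 97 lb ÷ 2.2 lb/kg = 44.09091 kg
Dose = 3.4 mg/kg/hr × 44.09091 kg = 149.9091 mg/hr
Concentration = 1338 mg ÷ 201 mL = 6.656716 mg/mL
Rate = 149.9091 mg/hr ÷ 6.656716 mg/mL = 22.51998 mL/hr
Volume infused so far = 22.51998 mL/hr × 5.4 hr = 121.6079 mL
Volume remaining = 201 − 121.6079 = 79.39213 mL
New rate:
Dose = 3.8 mg/kg/hr × 44.09091 kg = 167.5455 mg/hr
Rate = 167.5455 mg/hr ÷ 6.656716 mg/mL = 25.16938 mL/hr
Time remaining = 79.39213 mL ÷ 25.16938 mL/hr = 3.154314 hr

3.2 hours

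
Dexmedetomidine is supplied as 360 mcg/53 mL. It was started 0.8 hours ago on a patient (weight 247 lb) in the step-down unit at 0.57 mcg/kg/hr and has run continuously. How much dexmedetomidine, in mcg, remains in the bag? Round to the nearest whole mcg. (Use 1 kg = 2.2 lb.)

309 mcg

Weight = 247 lb ÷ 2.2 lb/kg = 112.2727 kg
Dose = 0.57 mcg/kg/hr × 112.2727 kg = 63.99545 mcg/hr
Concentration = 360 mcg ÷ 53 mL = 6.792453 mcg/mL
Rate = 63.99545 mcg/hr ÷ 6.792453 mcg/mL = 9.421553 mL/hr
Volume infused = 9.421553 mL/hr × 0.8 hr = 7.537242 mL
Volume remaining = 53 − 7.537242 = 45.46276 mL
Drug remaining = 45.46276 mL × 6.792453 mcg/mL = 308.8036 mcg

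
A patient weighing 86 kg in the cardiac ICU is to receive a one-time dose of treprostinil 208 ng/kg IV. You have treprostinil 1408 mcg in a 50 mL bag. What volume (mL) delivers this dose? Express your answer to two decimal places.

0.64 mL

Dose = 208 ng/kg × 86 kg = 17888 ng
Concentration = 1408 mcg ÷ 50 mL = 28.16 mcg/mL = 28160 ng/mL
Volume = 17888 ng ÷ 28160 ng/mL = 0.6352273 mL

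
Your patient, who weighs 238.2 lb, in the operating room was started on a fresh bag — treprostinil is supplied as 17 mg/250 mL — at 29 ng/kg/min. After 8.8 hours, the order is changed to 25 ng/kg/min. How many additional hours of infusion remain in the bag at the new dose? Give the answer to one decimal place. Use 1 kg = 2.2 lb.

94.5 hours

Initial rate:
Weight = 238.2 lb ÷ 2.2 lb/kg = 108.2727 kg
Dose = 29 ng/kg/min × 108.2727 kg = 3139.909 ng/min
3139.909 ng/min × 60 min/hr = 188394.5 ng/hr
Concentration = 17 mg ÷ 250 mL = 0.068 mg/mL = 68000 ng/mL
Rate = 188394.5 ng/hr ÷ 68000 ng/mL = 2.770508 mL/hr
Volume infused so far = 2.770508 mL/hr × 8.8 hr = 24.38047 mL
Volume remaining = 250 − 24.38047 = 225.6195 mL
New rate:
Dose = 25 ng/kg/min × 108.2727 kg = 2706.818 ng/min
2706.818 ng/min × 60 min/hr = 162409.1 ng/hr
Rate = 162409.1 ng/hr ÷ 68000 ng/mL = 2.388369 mL/hr
Time remaining = 225.6195 mL ÷ 2.388369 mL/hr = 94.46594 hr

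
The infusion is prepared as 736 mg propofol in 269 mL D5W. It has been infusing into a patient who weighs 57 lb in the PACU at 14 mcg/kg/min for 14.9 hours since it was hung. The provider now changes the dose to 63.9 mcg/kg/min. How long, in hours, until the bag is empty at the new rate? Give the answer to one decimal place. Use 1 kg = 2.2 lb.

Initial rate:
Weight = 57 lb ÷ 2.2 lb/kg = 25.90909 kg
Dose = 14 mcg/kg/min × 25.90909 kg = 362.7273 mcg/min
362.7273 mcg/min × 60 min/hr = 21763.64 mcg/hr
Concentration = 736 mg ÷ 269 mL = 2.736059 mg/mL = 2736.059 mcg/mL
Rate = 21763.64 mcg/hr ÷ 2736.059 mcg/mL = 7.954373 mL/hr
Volume infused so far = 7.954373 mL/hr × 14.9 hr = 118.5202 mL
Volume remaining = 269 − 118.5202 = 150.4798 mL
New rate:
Dose = 63.9 mcg/kg/min × 25.90909 kg = 1655.591 mcg/min
1655.591 mcg/min × 60 min/hr = 99335.45 mcg/hr
Rate = 99335.45 mcg/hr ÷ 2736.059 mcg/mL = 36.30603 mL/hr
Time remaining = 150.4798 mL ÷ 36.30603 mL/hr = 4.144762 hr

4.1 hours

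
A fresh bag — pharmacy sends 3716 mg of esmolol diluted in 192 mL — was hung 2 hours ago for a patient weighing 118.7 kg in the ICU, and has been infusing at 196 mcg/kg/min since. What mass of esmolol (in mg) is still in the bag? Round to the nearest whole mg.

Dose = 196 mcg/kg/min × 118.7 kg = 23265.2 mcg/min
23265.2 mcg/min × 60 min/hr = 1395912 mcg/hr
Concentration = 3716 mg ÷ 192 mL = 19.35417 mg/mL = 19354.17 mcg/mL
Rate = 1395912 mcg/hr ÷ 19354.17 mcg/mL = 72.12462 mL/hr
Volume infused = 72.12462 mL/hr × 2 hr = 144.2492 mL
Volume remaining = 192 − 144.2492 = 47.75075 mL
Drug remaining = 47.75075 mL × 19354.17 mcg/mL = 924176 mcg = 924.176 mg

924 mg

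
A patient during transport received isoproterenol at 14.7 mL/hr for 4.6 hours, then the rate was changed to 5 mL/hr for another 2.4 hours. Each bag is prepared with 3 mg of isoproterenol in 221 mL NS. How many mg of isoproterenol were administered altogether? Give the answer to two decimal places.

1.08 mg

Concentration = 3 mg ÷ 221 mL = 0.01357466 mg/mL
Stage 1: 14.7 mL/hr × 4.6 hr = 67.62 mL → 67.62 mL × 0.01357466 mg/mL = 0.9179186 mg
Stage 2: 5 mL/hr × 2.4 hr = 12 mL → 12 mL × 0.01357466 mg/mL = 0.1628959 mg
Total = 0.9179186 + 0.1628959 = 1.080814 mg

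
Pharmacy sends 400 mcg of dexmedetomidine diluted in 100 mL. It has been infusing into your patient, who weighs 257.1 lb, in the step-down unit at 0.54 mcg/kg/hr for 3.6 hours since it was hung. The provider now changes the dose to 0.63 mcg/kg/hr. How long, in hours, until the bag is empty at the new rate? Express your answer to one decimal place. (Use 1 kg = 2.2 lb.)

2.3 hours

Initial rate:
Weight = 257.1 lb ÷ 2.2 lb/kg = 116.8636 kg
Dose = 0.54 mcg/kg/hr × 116.8636 kg = 63.10636 mcg/hr
Concentration = 400 mcg ÷ 100 mL = 4 mcg/mL
Rate = 63.10636 mcg/hr ÷ 4 mcg/mL = 15.77659 mL/hr
Volume infused so far = 15.77659 mL/hr × 3.6 hr = 56.79573 mL
Volume remaining = 100 − 56.79573 = 43.20427 mL
New rate:
Dose = 0.63 mcg/kg/hr × 116.8636 kg = 73.62409 mcg/hr
Rate = 73.62409 mcg/hr ÷ 4 mcg/mL = 18.40602 mL/hr
Time remaining = 43.20427 mL ÷ 18.40602 mL/hr = 2.34729 hr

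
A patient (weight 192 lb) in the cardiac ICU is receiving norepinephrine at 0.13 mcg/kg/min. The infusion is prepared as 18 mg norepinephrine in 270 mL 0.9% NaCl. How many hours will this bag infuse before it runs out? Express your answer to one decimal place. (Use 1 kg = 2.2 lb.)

Weight = 192 lb ÷ 2.2 lb/kg = 87.27273 kg
Dose = 0.13 mcg/kg/min × 87.27273 kg = 11.34545 mcg/min
11.34545 mcg/min × 60 min/hr = 680.7273 mcg/hr
Concentration = 18 mg ÷ 270 mL = 0.06666667 mg/mL = 66.66667 mcg/mL
Rate = 680.7273 mcg/hr ÷ 66.66667 mcg/mL = 10.21091 mL/hr
Duration = 270 mL ÷ 10.21091 mL/hr = 26.44231 hr

26.4 hours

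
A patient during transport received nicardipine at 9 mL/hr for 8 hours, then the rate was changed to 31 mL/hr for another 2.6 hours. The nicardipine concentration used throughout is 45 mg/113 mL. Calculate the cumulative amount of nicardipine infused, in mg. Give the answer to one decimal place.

60.8 mg

Concentration = 45 mg ÷ 113 mL = 0.3982301 mg/mL
Stage 1: 9 mL/hr × 8 hr = 72 mL → 72 mL × 0.3982301 mg/mL = 28.67257 mg
Stage 2: 31 mL/hr × 2.6 hr = 80.6 mL → 80.6 mL × 0.3982301 mg/mL = 32.09735 mg
Total = 28.67257 + 32.09735 = 60.76991 mg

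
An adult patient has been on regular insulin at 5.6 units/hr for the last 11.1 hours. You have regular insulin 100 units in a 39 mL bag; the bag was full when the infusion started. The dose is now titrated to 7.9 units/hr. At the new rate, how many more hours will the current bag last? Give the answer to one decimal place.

Initial rate:
Concentration = 100 units ÷ 39 mL = 2.564103 units/mL
Rate = 5.6 units/hr ÷ 2.564103 units/mL = 2.184 mL/hr
Volume infused so far = 2.184 mL/hr × 11.1 hr = 24.2424 mL
Volume remaining = 39 − 24.2424 = 14.7576 mL
New rate:
Rate = 7.9 units/hr ÷ 2.564103 units/mL = 3.081 mL/hr
Time remaining = 14.7576 mL ÷ 3.081 mL/hr = 4.789873 hr

4.8 hours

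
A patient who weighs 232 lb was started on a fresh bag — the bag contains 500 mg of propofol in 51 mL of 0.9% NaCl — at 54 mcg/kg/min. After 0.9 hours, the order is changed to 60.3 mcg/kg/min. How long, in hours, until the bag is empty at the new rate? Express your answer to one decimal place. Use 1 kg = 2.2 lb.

0.5 hours

Initial rate:
Weight = 232 lb ÷ 2.2 lb/kg = 105.4545 kg
Dose = 54 mcg/kg/min × 105.4545 kg = 5694.545 mcg/min
5694.545 mcg/min × 60 min/hr = 341672.7 mcg/hr
Concentration = 500 mg ÷ 51 mL = 9.803922 mg/mL = 9803.922 mcg/mL
Rate = 341672.7 mcg/hr ÷ 9803.922 mcg/mL = 34.85062 mL/hr
Volume infused so far = 34.85062 mL/hr × 0.9 hr = 31.36556 mL
Volume remaining = 51 − 31.36556 = 19.63444 mL
New rate:
Dose = 60.3 mcg/kg/min × 105.4545 kg = 6358.909 mcg/min
6358.909 mcg/min × 60 min/hr = 381534.5 mcg/hr
Rate = 381534.5 mcg/hr ÷ 9803.922 mcg/mL = 38.91652 mL/hr
Time remaining = 19.63444 mL ÷ 38.91652 mL/hr = 0.5045272 hr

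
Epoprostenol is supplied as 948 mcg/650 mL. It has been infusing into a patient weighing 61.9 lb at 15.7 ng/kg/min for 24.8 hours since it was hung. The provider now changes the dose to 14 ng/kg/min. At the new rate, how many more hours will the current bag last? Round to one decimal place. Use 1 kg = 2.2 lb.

12.3 hours

Initial rate:
Weight = 61.9 lb ÷ 2.2 lb/kg = 28.13636 kg
Dose = 15.7 ng/kg/min × 28.13636 kg = 441.7409 ng/min
441.7409 ng/min × 60 min/hr = 26504.45 ng/hr
Concentration = 948 mcg ÷ 650 mL = 1.458462 mcg/mL = 1458.462 ng/mL
Rate = 26504.45 ng/hr ÷ 1458.462 ng/mL = 18.17289 mL/hr
Volume infused so far = 18.17289 mL/hr × 24.8 hr = 450.6876 mL
Volume remaining = 650 − 450.6876 = 199.3124 mL
New rate:
Dose = 14 ng/kg/min × 28.13636 kg = 393.9091 ng/min
393.9091 ng/min × 60 min/hr = 23634.55 ng/hr
Rate = 23634.55 ng/hr ÷ 1458.462 ng/mL = 16.20512 mL/hr
Time remaining = 199.3124 mL ÷ 16.20512 mL/hr = 12.29935 hr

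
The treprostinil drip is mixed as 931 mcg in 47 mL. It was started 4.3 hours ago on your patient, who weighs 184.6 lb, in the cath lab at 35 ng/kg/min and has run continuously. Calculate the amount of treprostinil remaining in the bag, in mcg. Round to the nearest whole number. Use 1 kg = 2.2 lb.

Weight = 184.6 lb ÷ 2.2 lb/kg = 83.90909 kg
Dose = 35 ng/kg/min × 83.90909 kg = 2936.818 ng/min
2936.818 ng/min × 60 min/hr = 176209.1 ng/hr
Concentration = 931 mcg ÷ 47 mL = 19.80851 mcg/mL = 19808.51 ng/mL
Rate = 176209.1 ng/hr ÷ 19808.51 ng/mL = 8.895625 mL/hr
Volume infused = 8.895625 mL/hr × 4.3 hr = 38.25119 mL
Volume remaining = 47 − 38.25119 = 8.748811 mL
Drug remaining = 8.748811 mL × 19808.51 ng/mL = 173300.9 ng = 173.3009 mcg

173 mcg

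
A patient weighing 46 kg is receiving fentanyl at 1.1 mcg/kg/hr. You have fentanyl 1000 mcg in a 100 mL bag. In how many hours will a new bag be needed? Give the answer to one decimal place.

19.8 hours

Dose = 1.1 mcg/kg/hr × 46 kg = 50.6 mcg/hr
Concentration = 1000 mcg ÷ 100 mL = 10 mcg/mL
Rate = 50.6 mcg/hr ÷ 10 mcg/mL = 5.06 mL/hr
Duration = 100 mL ÷ 5.06 mL/hr = 19.76285 hr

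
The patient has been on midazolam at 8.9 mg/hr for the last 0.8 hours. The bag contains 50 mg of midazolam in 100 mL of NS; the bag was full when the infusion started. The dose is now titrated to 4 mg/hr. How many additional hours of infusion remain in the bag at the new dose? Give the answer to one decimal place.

10.7 hours

Initial rate:
Concentration = 50 mg ÷ 100 mL = 0.5 mg/mL
Rate = 8.9 mg/hr ÷ 0.5 mg/mL = 17.8 mL/hr
Volume infused so far = 17.8 mL/hr × 0.8 hr = 14.24 mL
Volume remaining = 100 − 14.24 = 85.76 mL
New rate:
Rate = 4 mg/hr ÷ 0.5 mg/mL = 8 mL/hr
Time remaining = 85.76 mL ÷ 8 mL/hr = 10.72 hr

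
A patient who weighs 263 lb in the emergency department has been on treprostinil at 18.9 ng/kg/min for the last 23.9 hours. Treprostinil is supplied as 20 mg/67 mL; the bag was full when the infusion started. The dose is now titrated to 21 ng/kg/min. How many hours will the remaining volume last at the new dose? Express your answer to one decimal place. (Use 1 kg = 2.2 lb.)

111.3 hours

Initial rate:
Weight = 263 lb ÷ 2.2 lb/kg = 119.5455 kg
Dose = 18.9 ng/kg/min × 119.5455 kg = 2259.409 ng/min
2259.409 ng/min × 60 min/hr = 135564.5 ng/hr
Concentration = 20 mg ÷ 67 mL = 0.2985075 mg/mL = 298507.5 ng/mL
Rate = 135564.5 ng/hr ÷ 298507.5 ng/mL = 0.4541412 mL/hr
Volume infused so far = 0.4541412 mL/hr × 23.9 hr = 10.85398 mL
Volume remaining = 67 − 10.85398 = 56.14602 mL
New rate:
Dose = 21 ng/kg/min × 119.5455 kg = 2510.455 ng/min
2510.455 ng/min × 60 min/hr = 150627.3 ng/hr
Rate = 150627.3 ng/hr ÷ 298507.5 ng/mL = 0.5046014 mL/hr
Time remaining = 56.14602 mL ÷ 0.5046014 mL/hr = 111.2681 hr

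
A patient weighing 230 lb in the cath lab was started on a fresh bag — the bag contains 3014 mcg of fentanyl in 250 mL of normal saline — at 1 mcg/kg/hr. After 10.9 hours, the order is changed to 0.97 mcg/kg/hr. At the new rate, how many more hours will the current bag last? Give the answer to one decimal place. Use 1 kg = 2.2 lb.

18.5 hours

Initial rate:
Weight = 230 lb ÷ 2.2 lb/kg = 104.5455 kg
Dose = 1 mcg/kg/hr × 104.5455 kg = 104.5455 mcg/hr
Concentration = 3014 mcg ÷ 250 mL = 12.056 mcg/mL
Rate = 104.5455 mcg/hr ÷ 12.056 mcg/mL = 8.671653 mL/hr
Volume infused so far = 8.671653 mL/hr × 10.9 hr = 94.52102 mL
Volume remaining = 250 − 94.52102 = 155.479 mL
New rate:
Dose = 0.97 mcg/kg/hr × 104.5455 kg = 101.4091 mcg/hr
Rate = 101.4091 mcg/hr ÷ 12.056 mcg/mL = 8.411504 mL/hr
Time remaining = 155.479 mL ÷ 8.411504 mL/hr = 18.48409 hr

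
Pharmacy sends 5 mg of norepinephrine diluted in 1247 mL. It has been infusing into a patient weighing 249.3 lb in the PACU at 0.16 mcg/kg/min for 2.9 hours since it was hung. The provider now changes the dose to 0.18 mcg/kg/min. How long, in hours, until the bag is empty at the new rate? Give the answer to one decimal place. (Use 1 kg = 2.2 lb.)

1.5 hours

Initial rate:
Weight = 249.3 lb ÷ 2.2 lb/kg = 113.3182 kg
Dose = 0.16 mcg/kg/min × 113.3182 kg = 18.13091 mcg/min
18.13091 mcg/min × 60 min/hr = 1087.855 mcg/hr
Concentration = 5 mg ÷ 1247 mL = 0.004009623 mg/mL = 4.009623 mcg/mL
Rate = 1087.855 mcg/hr ÷ 4.009623 mcg/mL = 271.3109 mL/hr
Volume infused so far = 271.3109 mL/hr × 2.9 hr = 786.8017 mL
Volume remaining = 1247 − 786.8017 = 460.1983 mL
New rate:
Dose = 0.18 mcg/kg/min × 113.3182 kg = 20.39727 mcg/min
20.39727 mcg/min × 60 min/hr = 1223.836 mcg/hr
Rate = 1223.836 mcg/hr ÷ 4.009623 mcg/mL = 305.2248 mL/hr
Time remaining = 460.1983 mL ÷ 305.2248 mL/hr = 1.507736 hr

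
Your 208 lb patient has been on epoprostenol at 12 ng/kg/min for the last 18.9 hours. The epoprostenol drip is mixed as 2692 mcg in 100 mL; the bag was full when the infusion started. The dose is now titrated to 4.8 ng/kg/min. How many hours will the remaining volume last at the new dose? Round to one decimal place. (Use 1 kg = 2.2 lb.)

51.6 hours

Initial rate:
Weight = 208 lb ÷ 2.2 lb/kg = 94.54545 kg
Dose = 12 ng/kg/min × 94.54545 kg = 1134.545 ng/min
1134.545 ng/min × 60 min/hr = 68072.73 ng/hr
Concentration = 2692 mcg ÷ 100 mL = 26.92 mcg/mL = 26920 ng/mL
Rate = 68072.73 ng/hr ÷ 26920 ng/mL = 2.528705 mL/hr
Volume infused so far = 2.528705 mL/hr × 18.9 hr = 47.79252 mL
Volume remaining = 100 − 47.79252 = 52.20748 mL
New rate:
Dose = 4.8 ng/kg/min × 94.54545 kg = 453.8182 ng/min
453.8182 ng/min × 60 min/hr = 27229.09 ng/hr
Rate = 27229.09 ng/hr ÷ 26920 ng/mL = 1.011482 mL/hr
Time remaining = 52.20748 mL ÷ 1.011482 mL/hr = 51.61485 hr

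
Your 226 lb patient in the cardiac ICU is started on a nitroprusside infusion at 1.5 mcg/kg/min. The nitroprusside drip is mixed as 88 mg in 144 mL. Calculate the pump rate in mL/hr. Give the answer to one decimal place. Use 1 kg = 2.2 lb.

Weight = 226 lb ÷ 2.2 lb/kg = 102.7273 kg
Dose = 1.5 mcg/kg/min × 102.7273 kg = 154.0909 mcg/min
154.0909 mcg/min × 60 min/hr = 9245.455 mcg/hr
Concentration = 88 mg ÷ 144 mL = 0.6111111 mg/mL = 611.1111 mcg/mL
Rate = 9245.455 mcg/hr ÷ 611.1111 mcg/mL = 15.12893 mL/hr

15.1 mL/hr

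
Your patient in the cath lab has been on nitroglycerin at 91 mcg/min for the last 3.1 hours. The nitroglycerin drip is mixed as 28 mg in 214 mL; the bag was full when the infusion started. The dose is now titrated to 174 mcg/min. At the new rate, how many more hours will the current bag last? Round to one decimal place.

1.1 hours

Initial rate:
91 mcg/min × 60 min/hr = 5460 mcg/hr
Concentration = 28 mg ÷ 214 mL = 0.1308411 mg/mL = 130.8411 mcg/mL
Rate = 5460 mcg/hr ÷ 130.8411 mcg/mL = 41.73 mL/hr
Volume infused so far = 41.73 mL/hr × 3.1 hr = 129.363 mL
Volume remaining = 214 − 129.363 = 84.637 mL
New rate:
174 mcg/min × 60 min/hr = 10440 mcg/hr
Rate = 10440 mcg/hr ÷ 130.8411 mcg/mL = 79.79143 mL/hr
Time remaining = 84.637 mL ÷ 79.79143 mL/hr = 1.060728 hr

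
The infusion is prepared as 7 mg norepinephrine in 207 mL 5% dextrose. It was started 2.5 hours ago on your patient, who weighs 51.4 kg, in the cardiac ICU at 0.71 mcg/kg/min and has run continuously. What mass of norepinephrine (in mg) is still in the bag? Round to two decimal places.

1.53 mg

Dose = 0.71 mcg/kg/min × 51.4 kg = 36.494 mcg/min
36.494 mcg/min × 60 min/hr = 2189.64 mcg/hr
Concentration = 7 mg ÷ 207 mL = 0.03381643 mg/mL = 33.81643 mcg/mL
Rate = 2189.64 mcg/hr ÷ 33.81643 mcg/mL = 64.75078 mL/hr
Volume infused = 64.75078 mL/hr × 2.5 hr = 161.877 mL
Volume remaining = 207 − 161.877 = 45.12304 mL
Drug remaining = 45.12304 mL × 33.81643 mcg/mL = 1525.9 mcg = 1.5259 mg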